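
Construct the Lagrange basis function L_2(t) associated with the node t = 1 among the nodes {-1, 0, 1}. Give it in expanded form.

L_2(t) = (t + 1)t / [(2)·(1)]
       = (t^2 + t) / (2)

L_2(t) = (1/2)t^2 + (1/2)t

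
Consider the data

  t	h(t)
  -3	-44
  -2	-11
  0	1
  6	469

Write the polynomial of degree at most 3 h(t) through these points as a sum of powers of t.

h(t) = 2t^3 + t^2 + 1

Newton's divided differences:
h[-3,-2] = (-11 - (-44)) / (-2 - (-3)) = 33
h[-2,0] = (1 - (-11)) / (0 - (-2)) = 6
h[0,6] = (469 - 1) / (6 - 0) = 78
h[-3,-2,0] = (6 - 33) / (0 - (-3)) = -9
h[-2,0,6] = (78 - 6) / (6 - (-2)) = 9
h[-3,-2,0,6] = (9 - (-9)) / (6 - (-3)) = 2
h(t) = -44 + 33·(t + 3) + (-9)·(t + 3)(t + 2) + 2·(t + 3)(t + 2)t
Expanding: h(t) = 2t^3 + t^2 + 1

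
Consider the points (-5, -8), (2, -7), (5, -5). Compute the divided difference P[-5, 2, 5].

11/210

P[-5,2] = (-7 - (-8)) / (2 - (-5)) = 1/7
P[2,5] = (-5 - (-7)) / (5 - 2) = 2/3
P[-5,2,5] = (2/3 - 1/7) / (5 - (-5)) = 11/210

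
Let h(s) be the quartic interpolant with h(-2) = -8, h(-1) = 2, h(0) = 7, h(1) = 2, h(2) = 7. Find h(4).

252

Evaluate each Lagrange basis at s = 4:
L_0(4) = (5)·(4)·(3)·(2)/[(-1)·(-2)·(-3)·(-4)] = 5
L_1(4) = (6)·(4)·(3)·(2)/[(1)·(-1)·(-2)·(-3)] = -24
L_2(4) = (6)·(5)·(3)·(2)/[(2)·(1)·(-1)·(-2)] = 45
L_3(4) = (6)·(5)·(4)·(2)/[(3)·(2)·(1)·(-1)] = -40
L_4(4) = (6)·(5)·(4)·(3)/[(4)·(3)·(2)·(1)] = 15
Sum: (-8)·(5) + 2·(-24) + 7·(45) + 2·(-40) + 7·(15) = 252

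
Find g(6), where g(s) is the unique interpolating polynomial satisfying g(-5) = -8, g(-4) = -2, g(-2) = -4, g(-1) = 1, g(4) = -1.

Evaluate each Lagrange basis at s = 6:
L_0(6) = (10)·(8)·(7)·(2)/[(-1)·(-3)·(-4)·(-9)] = 280/27
L_1(6) = (11)·(8)·(7)·(2)/[(1)·(-2)·(-3)·(-8)] = -77/3
L_2(6) = (11)·(10)·(7)·(2)/[(3)·(2)·(-1)·(-6)] = 385/9
L_3(6) = (11)·(10)·(8)·(2)/[(4)·(3)·(1)·(-5)] = -88/3
L_4(6) = (11)·(10)·(8)·(7)/[(9)·(8)·(6)·(5)] = 77/27
Sum: (-8)·(280/27) + (-2)·(-77/3) + (-4)·(385/9) + 1·(-88/3) + (-1)·(77/27) = -6343/27

-6343/27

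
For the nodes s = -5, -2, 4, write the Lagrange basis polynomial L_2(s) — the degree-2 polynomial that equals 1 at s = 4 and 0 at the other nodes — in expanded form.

L_2(s) = (s + 5)(s + 2) / [(9)·(6)]
       = (s^2 + 7s + 10) / (54)

L_2(s) = (1/54)s^2 + (7/54)s + 5/27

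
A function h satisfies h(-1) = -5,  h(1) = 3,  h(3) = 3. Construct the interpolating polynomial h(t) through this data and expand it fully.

h(t) = -t^2 + 4t

Build the Lagrange basis polynomials:
L_0(t) = (t - 1)(t - 3) / [8] = (1/8)t^2 - (1/2)t + 3/8
L_1(t) = (t + 1)(t - 3) / [-4] = -(1/4)t^2 + (1/2)t + 3/4
L_2(t) = (t + 1)(t - 1) / [8] = (1/8)t^2 - 1/8
h(t) = (-5)·L_0 + 3·L_1 + 3·L_2
  (-5)·L_0(t) = -(5/8)t^2 + (5/2)t - 15/8
  3·L_1(t) = -(3/4)t^2 + (3/2)t + 9/4
  3·L_2(t) = (3/8)t^2 - 3/8
Adding term by term: -t^2 + 4t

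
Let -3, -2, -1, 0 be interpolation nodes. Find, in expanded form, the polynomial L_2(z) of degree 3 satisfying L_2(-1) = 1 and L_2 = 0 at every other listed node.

L_2(z) = -(1/2)z^3 - (5/2)z^2 - 3z

L_2(z) = (z + 3)(z + 2)z / [(2)·(1)·(-1)]
       = (z^3 + 5z^2 + 6z) / (-2)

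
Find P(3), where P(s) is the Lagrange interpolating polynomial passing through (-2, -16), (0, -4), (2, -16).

-31

Evaluate each Lagrange basis at s = 3:
L_0(3) = (3)·(1)/[(-2)·(-4)] = 3/8
L_1(3) = (5)·(1)/[(2)·(-2)] = -5/4
L_2(3) = (5)·(3)/[(4)·(2)] = 15/8
Sum: (-16)·(3/8) + (-4)·(-5/4) + (-16)·(15/8) = -31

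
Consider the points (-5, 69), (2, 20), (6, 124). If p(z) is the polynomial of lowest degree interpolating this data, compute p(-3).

L_0(-3) = (-5)·(-9)/[(-7)·(-11)] = 45/77
L_1(-3) = (2)·(-9)/[(7)·(-4)] = 9/14
L_2(-3) = (2)·(-5)/[(11)·(4)] = -5/22
Sum: 69·(45/77) + 20·(9/14) + 124·(-5/22) = 25

25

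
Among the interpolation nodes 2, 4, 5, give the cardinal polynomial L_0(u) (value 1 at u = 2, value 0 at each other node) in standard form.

L_0(u) = (u - 4)(u - 5) / [(-2)·(-3)]
       = (u^2 - 9u + 20) / (6)

L_0(u) = (1/6)u^2 - (3/2)u + 10/3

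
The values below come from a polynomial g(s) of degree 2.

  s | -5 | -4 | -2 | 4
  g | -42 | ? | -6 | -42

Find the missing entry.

-26

The 3 known values determine g uniquely (degree ≤ 2).
L_0(-4) = (-2)·(-8)/[(-3)·(-9)] = 16/27
L_1(-4) = (1)·(-8)/[(3)·(-6)] = 4/9
L_2(-4) = (1)·(-2)/[(9)·(6)] = -1/27
Sum: (-42)·(16/27) + (-6)·(4/9) + (-42)·(-1/27) = -26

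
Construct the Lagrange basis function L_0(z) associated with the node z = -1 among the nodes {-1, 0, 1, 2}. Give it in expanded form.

L_0(z) = -(1/6)z^3 + (1/2)z^2 - (1/3)z

L_0(z) = z(z - 1)(z - 2) / [(-1)·(-2)·(-3)]
       = (z^3 - 3z^2 + 2z) / (-6)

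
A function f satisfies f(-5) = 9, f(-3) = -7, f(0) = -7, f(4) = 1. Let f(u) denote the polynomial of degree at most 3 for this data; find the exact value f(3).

27/35

Evaluate each Lagrange basis at u = 3:
L_0(3) = (6)·(3)·(-1)/[(-2)·(-5)·(-9)] = 1/5
L_1(3) = (8)·(3)·(-1)/[(2)·(-3)·(-7)] = -4/7
L_2(3) = (8)·(6)·(-1)/[(5)·(3)·(-4)] = 4/5
L_3(3) = (8)·(6)·(3)/[(9)·(7)·(4)] = 4/7
Sum: 9·(1/5) + (-7)·(-4/7) + (-7)·(4/5) + 1·(4/7) = 27/35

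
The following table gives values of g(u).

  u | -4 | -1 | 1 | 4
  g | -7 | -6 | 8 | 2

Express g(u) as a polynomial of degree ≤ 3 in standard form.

g(u) = -(47/120)u^3 - (7/30)u^2 + (887/120)u + 37/30

Build the Lagrange basis polynomials:
L_0(u) = (u + 1)(u - 1)(u - 4) / [-120] = -(1/120)u^3 + (1/30)u^2 + (1/120)u - 1/30
L_1(u) = (u + 4)(u - 1)(u - 4) / [30] = (1/30)u^3 - (1/30)u^2 - (8/15)u + 8/15
L_2(u) = (u + 4)(u + 1)(u - 4) / [-30] = -(1/30)u^3 - (1/30)u^2 + (8/15)u + 8/15
L_3(u) = (u + 4)(u + 1)(u - 1) / [120] = (1/120)u^3 + (1/30)u^2 - (1/120)u - 1/30
g(u) = (-7)·L_0 + (-6)·L_1 + 8·L_2 + 2·L_3
  (-7)·L_0(u) = (7/120)u^3 - (7/30)u^2 - (7/120)u + 7/30
  (-6)·L_1(u) = -(1/5)u^3 + (1/5)u^2 + (16/5)u - 16/5
  8·L_2(u) = -(4/15)u^3 - (4/15)u^2 + (64/15)u + 64/15
  2·L_3(u) = (1/60)u^3 + (1/15)u^2 - (1/60)u - 1/15
Adding term by term: -(47/120)u^3 - (7/30)u^2 + (887/120)u + 37/30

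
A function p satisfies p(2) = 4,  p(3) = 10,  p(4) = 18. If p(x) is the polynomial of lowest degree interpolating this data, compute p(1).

0

Evaluate each Lagrange basis at x = 1:
L_0(1) = (-2)·(-3)/[(-1)·(-2)] = 3
L_1(1) = (-1)·(-3)/[(1)·(-1)] = -3
L_2(1) = (-1)·(-2)/[(2)·(1)] = 1
Sum: 4·(3) + 10·(-3) + 18·(1) = 0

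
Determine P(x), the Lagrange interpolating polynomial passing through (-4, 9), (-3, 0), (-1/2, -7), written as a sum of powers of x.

P(x) = (62/35)x^2 + (17/5)x - 201/35

Build the Lagrange basis polynomials:
L_0(x) = (x + 3)(x + 1/2) / [7/2] = (2/7)x^2 + x + 3/7
L_1(x) = (x + 4)(x + 1/2) / [-5/2] = -(2/5)x^2 - (9/5)x - 4/5
L_2(x) = (x + 4)(x + 3) / [35/4] = (4/35)x^2 + (4/5)x + 48/35
P(x) = 9·L_0 + 0·L_1 + (-7)·L_2
  9·L_0(x) = (18/7)x^2 + 9x + 27/7
  0·L_1(x) = 0
  (-7)·L_2(x) = -(4/5)x^2 - (28/5)x - 48/5
Adding term by term: (62/35)x^2 + (17/5)x - 201/35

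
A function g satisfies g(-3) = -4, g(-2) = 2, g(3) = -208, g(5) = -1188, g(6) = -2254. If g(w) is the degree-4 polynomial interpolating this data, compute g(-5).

-208

L_0(-5) = (-3)·(-8)·(-10)·(-11)/[(-1)·(-6)·(-8)·(-9)] = 55/9
L_1(-5) = (-2)·(-8)·(-10)·(-11)/[(1)·(-5)·(-7)·(-8)] = -44/7
L_2(-5) = (-2)·(-3)·(-10)·(-11)/[(6)·(5)·(-2)·(-3)] = 11/3
L_3(-5) = (-2)·(-3)·(-8)·(-11)/[(8)·(7)·(2)·(-1)] = -33/7
L_4(-5) = (-2)·(-3)·(-8)·(-10)/[(9)·(8)·(3)·(1)] = 20/9
Sum: (-4)·(55/9) + 2·(-44/7) + (-208)·(11/3) + (-1188)·(-33/7) + (-2254)·(20/9) = -208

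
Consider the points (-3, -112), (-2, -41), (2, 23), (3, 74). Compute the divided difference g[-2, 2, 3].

g[-2,2] = (23 - (-41)) / (2 - (-2)) = 16
g[2,3] = (74 - 23) / (3 - 2) = 51
g[-2,2,3] = (51 - 16) / (3 - (-2)) = 7

7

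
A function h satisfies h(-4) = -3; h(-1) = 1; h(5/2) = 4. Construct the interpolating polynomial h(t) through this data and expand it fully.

Build the Lagrange basis polynomials:
L_0(t) = (t + 1)(t - 5/2) / [39/2] = (2/39)t^2 - (1/13)t - 5/39
L_1(t) = (t + 4)(t - 5/2) / [-21/2] = -(2/21)t^2 - (1/7)t + 20/21
L_2(t) = (t + 4)(t + 1) / [91/4] = (4/91)t^2 + (20/91)t + 16/91
h(t) = (-3)·L_0 + 1·L_1 + 4·L_2
  (-3)·L_0(t) = -(2/13)t^2 + (3/13)t + 5/13
  1·L_1(t) = -(2/21)t^2 - (1/7)t + 20/21
  4·L_2(t) = (16/91)t^2 + (80/91)t + 64/91
Adding term by term: -(20/273)t^2 + (88/91)t + 557/273

h(t) = -(20/273)t^2 + (88/91)t + 557/273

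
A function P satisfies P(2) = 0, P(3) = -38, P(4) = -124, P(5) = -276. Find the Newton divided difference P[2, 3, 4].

-24

P[2,3] = (-38 - 0) / (3 - 2) = -38
P[3,4] = (-124 - (-38)) / (4 - 3) = -86
P[2,3,4] = (-86 - (-38)) / (4 - 2) = -24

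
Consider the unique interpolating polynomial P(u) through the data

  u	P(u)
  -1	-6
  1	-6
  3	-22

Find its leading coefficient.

-2

The leading coefficient equals the top divided difference P[-1,1,3].
P[-1,1] = (-6 - (-6)) / (1 - (-1)) = 0
P[1,3] = (-22 - (-6)) / (3 - 1) = -8
P[-1,1,3] = (-8 - 0) / (3 - (-1)) = -2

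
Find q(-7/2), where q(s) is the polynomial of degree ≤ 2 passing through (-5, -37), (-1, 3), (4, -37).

-29/2

Evaluate each Lagrange basis at s = -7/2:
L_0(-7/2) = (-5/2)·(-15/2)/[(-4)·(-9)] = 25/48
L_1(-7/2) = (3/2)·(-15/2)/[(4)·(-5)] = 9/16
L_2(-7/2) = (3/2)·(-5/2)/[(9)·(5)] = -1/12
Sum: (-37)·(25/48) + 3·(9/16) + (-37)·(-1/12) = -29/2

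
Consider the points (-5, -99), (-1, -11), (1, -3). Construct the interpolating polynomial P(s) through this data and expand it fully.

P(s) = -3s^2 + 4s - 4

Build the Lagrange basis polynomials:
L_0(s) = (s + 1)(s - 1) / [24] = (1/24)s^2 - 1/24
L_1(s) = (s + 5)(s - 1) / [-8] = -(1/8)s^2 - (1/2)s + 5/8
L_2(s) = (s + 5)(s + 1) / [12] = (1/12)s^2 + (1/2)s + 5/12
P(s) = (-99)·L_0 + (-11)·L_1 + (-3)·L_2
  (-99)·L_0(s) = -(33/8)s^2 + 33/8
  (-11)·L_1(s) = (11/8)s^2 + (11/2)s - 55/8
  (-3)·L_2(s) = -(1/4)s^2 - (3/2)s - 5/4
Adding term by term: -3s^2 + 4s - 4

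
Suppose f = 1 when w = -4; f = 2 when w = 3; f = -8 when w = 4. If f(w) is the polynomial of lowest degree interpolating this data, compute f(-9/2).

-857/224

Evaluate each Lagrange basis at w = -9/2:
L_0(-9/2) = (-15/2)·(-17/2)/[(-7)·(-8)] = 255/224
L_1(-9/2) = (-1/2)·(-17/2)/[(7)·(-1)] = -17/28
L_2(-9/2) = (-1/2)·(-15/2)/[(8)·(1)] = 15/32
Sum: 1·(255/224) + 2·(-17/28) + (-8)·(15/32) = -857/224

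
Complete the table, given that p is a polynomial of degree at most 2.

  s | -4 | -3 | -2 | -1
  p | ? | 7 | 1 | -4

The 3 known values determine p uniquely (degree ≤ 2).
Evaluate each Lagrange basis at s = -4:
L_0(-4) = (-2)·(-3)/[(-1)·(-2)] = 3
L_1(-4) = (-1)·(-3)/[(1)·(-1)] = -3
L_2(-4) = (-1)·(-2)/[(2)·(1)] = 1
Sum: 7·(3) + 1·(-3) + (-4)·(1) = 14

14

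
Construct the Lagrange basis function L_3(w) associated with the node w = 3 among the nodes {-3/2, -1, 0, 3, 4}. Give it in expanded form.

L_3(w) = (w + 3/2)(w + 1)w(w - 4) / [(9/2)·(4)·(3)·(-1)]
       = (w^4 - (3/2)w^3 - (17/2)w^2 - 6w) / (-54)

L_3(w) = -(1/54)w^4 + (1/36)w^3 + (17/108)w^2 + (1/9)w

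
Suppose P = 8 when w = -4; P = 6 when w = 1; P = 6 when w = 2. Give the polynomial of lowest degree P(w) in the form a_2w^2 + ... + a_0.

P(w) = (1/15)w^2 - (1/5)w + 92/15

Build the Lagrange basis polynomials:
L_0(w) = (w - 1)(w - 2) / [30] = (1/30)w^2 - (1/10)w + 1/15
L_1(w) = (w + 4)(w - 2) / [-5] = -(1/5)w^2 - (2/5)w + 8/5
L_2(w) = (w + 4)(w - 1) / [6] = (1/6)w^2 + (1/2)w - 2/3
P(w) = 8·L_0 + 6·L_1 + 6·L_2
  8·L_0(w) = (4/15)w^2 - (4/5)w + 8/15
  6·L_1(w) = -(6/5)w^2 - (12/5)w + 48/5
  6·L_2(w) = w^2 + 3w - 4
Adding term by term: (1/15)w^2 - (1/5)w + 92/15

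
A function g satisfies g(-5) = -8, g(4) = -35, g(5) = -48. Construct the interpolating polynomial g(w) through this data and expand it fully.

L_0(w) = (w - 4)(w - 5) / [90] = (1/90)w^2 - (1/10)w + 2/9
L_1(w) = (w + 5)(w - 5) / [-9] = -(1/9)w^2 + 25/9
L_2(w) = (w + 5)(w - 4) / [10] = (1/10)w^2 + (1/10)w - 2
g(w) = (-8)·L_0 + (-35)·L_1 + (-48)·L_2
  (-8)·L_0(w) = -(4/45)w^2 + (4/5)w - 16/9
  (-35)·L_1(w) = (35/9)w^2 - 875/9
  (-48)·L_2(w) = -(24/5)w^2 - (24/5)w + 96
Adding term by term: -w^2 - 4w - 3

g(w) = -w^2 - 4w - 3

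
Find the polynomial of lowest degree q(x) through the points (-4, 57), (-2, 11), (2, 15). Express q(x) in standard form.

L_0(x) = (x + 2)(x - 2) / [12] = (1/12)x^2 - 1/3
L_1(x) = (x + 4)(x - 2) / [-8] = -(1/8)x^2 - (1/4)x + 1
L_2(x) = (x + 4)(x + 2) / [24] = (1/24)x^2 + (1/4)x + 1/3
q(x) = 57·L_0 + 11·L_1 + 15·L_2
  57·L_0(x) = (19/4)x^2 - 19
  11·L_1(x) = -(11/8)x^2 - (11/4)x + 11
  15·L_2(x) = (5/8)x^2 + (15/4)x + 5
Adding term by term: 4x^2 + x - 3

q(x) = 4x^2 + x - 3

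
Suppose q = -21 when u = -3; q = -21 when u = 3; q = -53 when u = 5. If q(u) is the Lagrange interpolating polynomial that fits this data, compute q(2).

-11

Evaluate each Lagrange basis at u = 2:
L_0(2) = (-1)·(-3)/[(-6)·(-8)] = 1/16
L_1(2) = (5)·(-3)/[(6)·(-2)] = 5/4
L_2(2) = (5)·(-1)/[(8)·(2)] = -5/16
Sum: (-21)·(1/16) + (-21)·(5/4) + (-53)·(-5/16) = -11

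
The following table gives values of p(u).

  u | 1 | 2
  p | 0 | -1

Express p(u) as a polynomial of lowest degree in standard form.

p(u) = -u + 1

Build the Lagrange basis polynomials:
L_0(u) = (u - 2) / [-1] = -u + 2
L_1(u) = (u - 1) / [1] = u - 1
p(u) = 0·L_0 + (-1)·L_1
  0·L_0(u) = 0
  (-1)·L_1(u) = -u + 1
Adding term by term: -u + 1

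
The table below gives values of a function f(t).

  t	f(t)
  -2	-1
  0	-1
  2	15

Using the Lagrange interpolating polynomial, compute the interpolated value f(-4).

15

Evaluate each Lagrange basis at t = -4:
L_0(-4) = (-4)·(-6)/[(-2)·(-4)] = 3
L_1(-4) = (-2)·(-6)/[(2)·(-2)] = -3
L_2(-4) = (-2)·(-4)/[(4)·(2)] = 1
Sum: (-1)·(3) + (-1)·(-3) + 15·(1) = 15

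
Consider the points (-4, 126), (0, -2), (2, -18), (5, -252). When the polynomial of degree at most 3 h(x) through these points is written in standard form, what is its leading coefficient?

The leading coefficient equals the top divided difference h[-4,0,2,5].
h[-4,0] = (-2 - 126) / (0 - (-4)) = -32
h[0,2] = (-18 - (-2)) / (2 - 0) = -8
h[2,5] = (-252 - (-18)) / (5 - 2) = -78
h[-4,0,2] = (-8 - (-32)) / (2 - (-4)) = 4
h[0,2,5] = (-78 - (-8)) / (5 - 0) = -14
h[-4,0,2,5] = (-14 - 4) / (5 - (-4)) = -2

-2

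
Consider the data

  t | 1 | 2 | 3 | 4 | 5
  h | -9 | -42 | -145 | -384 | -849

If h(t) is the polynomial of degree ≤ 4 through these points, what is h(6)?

-1654

Evaluate each Lagrange basis at t = 6:
L_0(6) = (4)·(3)·(2)·(1)/[(-1)·(-2)·(-3)·(-4)] = 1
L_1(6) = (5)·(3)·(2)·(1)/[(1)·(-1)·(-2)·(-3)] = -5
L_2(6) = (5)·(4)·(2)·(1)/[(2)·(1)·(-1)·(-2)] = 10
L_3(6) = (5)·(4)·(3)·(1)/[(3)·(2)·(1)·(-1)] = -10
L_4(6) = (5)·(4)·(3)·(2)/[(4)·(3)·(2)·(1)] = 5
Sum: (-9)·(1) + (-42)·(-5) + (-145)·(10) + (-384)·(-10) + (-849)·(5) = -1654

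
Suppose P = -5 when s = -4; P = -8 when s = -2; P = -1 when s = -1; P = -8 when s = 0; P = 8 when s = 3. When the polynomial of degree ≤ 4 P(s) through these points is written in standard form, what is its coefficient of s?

Build the Lagrange basis polynomials:
L_0(s) = (s + 2)(s + 1)s(s - 3) / [168] = (1/168)s^4 - (1/24)s^2 - (1/28)s
L_1(s) = (s + 4)(s + 1)s(s - 3) / [-20] = -(1/20)s^4 - (1/10)s^3 + (11/20)s^2 + (3/5)s
L_2(s) = (s + 4)(s + 2)s(s - 3) / [12] = (1/12)s^4 + (1/4)s^3 - (5/6)s^2 - 2s
L_3(s) = (s + 4)(s + 2)(s + 1)(s - 3) / [-24] = -(1/24)s^4 - (1/6)s^3 + (7/24)s^2 + (17/12)s + 1
L_4(s) = (s + 4)(s + 2)(s + 1)s / [420] = (1/420)s^4 + (1/60)s^3 + (1/30)s^2 + (2/105)s
P(s) = (-5)·L_0 + (-8)·L_1 + (-1)·L_2 + (-8)·L_3 + 8·L_4
Only the coefficient of s is needed; take it from each L_i and combine:
(-5)·(-1/28) + (-8)·(3/5) + (-1)·(-2) + (-8)·(17/12) + 8·(2/105) = -5797/420

-5797/420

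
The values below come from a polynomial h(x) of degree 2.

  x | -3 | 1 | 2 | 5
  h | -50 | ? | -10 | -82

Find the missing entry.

The 3 known values determine h uniquely (degree ≤ 2).
L_0(1) = (-1)·(-4)/[(-5)·(-8)] = 1/10
L_1(1) = (4)·(-4)/[(5)·(-3)] = 16/15
L_2(1) = (4)·(-1)/[(8)·(3)] = -1/6
Sum: (-50)·(1/10) + (-10)·(16/15) + (-82)·(-1/6) = -2

-2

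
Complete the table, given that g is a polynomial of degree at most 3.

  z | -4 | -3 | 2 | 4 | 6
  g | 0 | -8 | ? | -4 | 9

The 4 known values determine g uniquely (degree ≤ 3).
L_0(2) = (5)·(-2)·(-4)/[(-1)·(-8)·(-10)] = -1/2
L_1(2) = (6)·(-2)·(-4)/[(1)·(-7)·(-9)] = 16/21
L_2(2) = (6)·(5)·(-4)/[(8)·(7)·(-2)] = 15/14
L_3(2) = (6)·(5)·(-2)/[(10)·(9)·(2)] = -1/3
Sum: 0 + (-8)·(16/21) + (-4)·(15/14) + 9·(-1/3) = -281/21

-281/21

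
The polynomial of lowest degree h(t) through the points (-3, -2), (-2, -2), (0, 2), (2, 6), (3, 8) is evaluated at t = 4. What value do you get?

L_0(4) = (6)·(4)·(2)·(1)/[(-1)·(-3)·(-5)·(-6)] = 8/15
L_1(4) = (7)·(4)·(2)·(1)/[(1)·(-2)·(-4)·(-5)] = -7/5
L_2(4) = (7)·(6)·(2)·(1)/[(3)·(2)·(-2)·(-3)] = 7/3
L_3(4) = (7)·(6)·(4)·(1)/[(5)·(4)·(2)·(-1)] = -21/5
L_4(4) = (7)·(6)·(4)·(2)/[(6)·(5)·(3)·(1)] = 56/15
Sum: (-2)·(8/15) + (-2)·(-7/5) + 2·(7/3) + 6·(-21/5) + 8·(56/15) = 166/15

166/15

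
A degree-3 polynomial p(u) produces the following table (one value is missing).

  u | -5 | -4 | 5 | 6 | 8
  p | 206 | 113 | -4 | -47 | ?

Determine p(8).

The 4 known values determine p uniquely (degree ≤ 3).
Evaluate each Lagrange basis at u = 8:
L_0(8) = (12)·(3)·(2)/[(-1)·(-10)·(-11)] = -36/55
L_1(8) = (13)·(3)·(2)/[(1)·(-9)·(-10)] = 13/15
L_2(8) = (13)·(12)·(2)/[(10)·(9)·(-1)] = -52/15
L_3(8) = (13)·(12)·(3)/[(11)·(10)·(1)] = 234/55
Sum: 206·(-36/55) + 113·(13/15) + (-4)·(-52/15) + (-47)·(234/55) = -223

-223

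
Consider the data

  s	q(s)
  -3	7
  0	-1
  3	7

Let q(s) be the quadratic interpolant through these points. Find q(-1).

Evaluate each Lagrange basis at s = -1:
L_0(-1) = (-1)·(-4)/[(-3)·(-6)] = 2/9
L_1(-1) = (2)·(-4)/[(3)·(-3)] = 8/9
L_2(-1) = (2)·(-1)/[(6)·(3)] = -1/9
Sum: 7·(2/9) + (-1)·(8/9) + 7·(-1/9) = -1/9

-1/9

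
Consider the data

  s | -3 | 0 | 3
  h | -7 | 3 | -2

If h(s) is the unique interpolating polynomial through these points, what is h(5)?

-41/3

Evaluate each Lagrange basis at s = 5:
L_0(5) = (5)·(2)/[(-3)·(-6)] = 5/9
L_1(5) = (8)·(2)/[(3)·(-3)] = -16/9
L_2(5) = (8)·(5)/[(6)·(3)] = 20/9
Sum: (-7)·(5/9) + 3·(-16/9) + (-2)·(20/9) = -41/3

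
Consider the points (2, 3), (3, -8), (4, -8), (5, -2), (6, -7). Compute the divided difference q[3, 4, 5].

3

q[3,4] = (-8 - (-8)) / (4 - 3) = 0
q[4,5] = (-2 - (-8)) / (5 - 4) = 6
q[3,4,5] = (6 - 0) / (5 - 3) = 3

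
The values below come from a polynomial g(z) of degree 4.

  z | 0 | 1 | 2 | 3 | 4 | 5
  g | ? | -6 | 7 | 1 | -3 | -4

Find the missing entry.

-79

The 5 known values determine g uniquely (degree ≤ 4).
Evaluate each Lagrange basis at z = 0:
L_0(0) = (-2)·(-3)·(-4)·(-5)/[(-1)·(-2)·(-3)·(-4)] = 5
L_1(0) = (-1)·(-3)·(-4)·(-5)/[(1)·(-1)·(-2)·(-3)] = -10
L_2(0) = (-1)·(-2)·(-4)·(-5)/[(2)·(1)·(-1)·(-2)] = 10
L_3(0) = (-1)·(-2)·(-3)·(-5)/[(3)·(2)·(1)·(-1)] = -5
L_4(0) = (-1)·(-2)·(-3)·(-4)/[(4)·(3)·(2)·(1)] = 1
Sum: (-6)·(5) + 7·(-10) + 1·(10) + (-3)·(-5) + (-4)·(1) = -79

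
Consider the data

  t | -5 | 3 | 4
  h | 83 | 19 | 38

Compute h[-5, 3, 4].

3

h[-5,3] = (19 - 83) / (3 - (-5)) = -8
h[3,4] = (38 - 19) / (4 - 3) = 19
h[-5,3,4] = (19 - (-8)) / (4 - (-5)) = 3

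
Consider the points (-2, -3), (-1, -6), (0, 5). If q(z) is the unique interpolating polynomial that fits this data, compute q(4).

189

L_0(4) = (5)·(4)/[(-1)·(-2)] = 10
L_1(4) = (6)·(4)/[(1)·(-1)] = -24
L_2(4) = (6)·(5)/[(2)·(1)] = 15
Sum: (-3)·(10) + (-6)·(-24) + 5·(15) = 189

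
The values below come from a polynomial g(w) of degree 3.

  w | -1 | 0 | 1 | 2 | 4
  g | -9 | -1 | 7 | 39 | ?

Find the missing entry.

271

The 4 known values determine g uniquely (degree ≤ 3).
Evaluate each Lagrange basis at w = 4:
L_0(4) = (4)·(3)·(2)/[(-1)·(-2)·(-3)] = -4
L_1(4) = (5)·(3)·(2)/[(1)·(-1)·(-2)] = 15
L_2(4) = (5)·(4)·(2)/[(2)·(1)·(-1)] = -20
L_3(4) = (5)·(4)·(3)/[(3)·(2)·(1)] = 10
Sum: (-9)·(-4) + (-1)·(15) + 7·(-20) + 39·(10) = 271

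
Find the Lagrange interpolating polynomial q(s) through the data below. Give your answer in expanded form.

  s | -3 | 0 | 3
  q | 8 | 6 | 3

Build the Lagrange basis polynomials:
L_0(s) = s(s - 3) / [18] = (1/18)s^2 - (1/6)s
L_1(s) = (s + 3)(s - 3) / [-9] = -(1/9)s^2 + 1
L_2(s) = (s + 3)s / [18] = (1/18)s^2 + (1/6)s
q(s) = 8·L_0 + 6·L_1 + 3·L_2
  8·L_0(s) = (4/9)s^2 - (4/3)s
  6·L_1(s) = -(2/3)s^2 + 6
  3·L_2(s) = (1/6)s^2 + (1/2)s
Adding term by term: -(1/18)s^2 - (5/6)s + 6

q(s) = -(1/18)s^2 - (5/6)s + 6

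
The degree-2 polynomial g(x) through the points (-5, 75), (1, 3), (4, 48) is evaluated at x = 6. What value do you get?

Using Newton's divided-difference form:
g[-5,1] = (3 - 75) / (1 - (-5)) = -12
g[1,4] = (48 - 3) / (4 - 1) = 15
g[-5,1,4] = (15 - (-12)) / (4 - (-5)) = 3
g(6) = 75 + (-12)·(11) + 3·(11)·(5) = 108

108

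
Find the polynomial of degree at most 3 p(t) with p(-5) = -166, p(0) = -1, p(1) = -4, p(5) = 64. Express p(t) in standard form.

Build the Lagrange basis polynomials:
L_0(t) = t(t - 1)(t - 5) / [-300] = -(1/300)t^3 + (1/50)t^2 - (1/60)t
L_1(t) = (t + 5)(t - 1)(t - 5) / [25] = (1/25)t^3 - (1/25)t^2 - t + 1
L_2(t) = (t + 5)t(t - 5) / [-24] = -(1/24)t^3 + (25/24)t
L_3(t) = (t + 5)t(t - 1) / [200] = (1/200)t^3 + (1/50)t^2 - (1/40)t
p(t) = (-166)·L_0 + (-1)·L_1 + (-4)·L_2 + 64·L_3
  (-166)·L_0(t) = (83/150)t^3 - (83/25)t^2 + (83/30)t
  (-1)·L_1(t) = -(1/25)t^3 + (1/25)t^2 + t - 1
  (-4)·L_2(t) = (1/6)t^3 - (25/6)t
  64·L_3(t) = (8/25)t^3 + (32/25)t^2 - (8/5)t
Adding term by term: t^3 - 2t^2 - 2t - 1

p(t) = t^3 - 2t^2 - 2t - 1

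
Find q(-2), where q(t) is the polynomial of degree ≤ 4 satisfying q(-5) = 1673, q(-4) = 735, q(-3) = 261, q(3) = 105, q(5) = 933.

65

Using Newton's divided-difference form:
q[-5,-4] = (735 - 1673) / (-4 - (-5)) = -938
q[-4,-3] = (261 - 735) / (-3 - (-4)) = -474
q[-3,3] = (105 - 261) / (3 - (-3)) = -26
q[3,5] = (933 - 105) / (5 - 3) = 414
q[-5,-4,-3] = (-474 - (-938)) / (-3 - (-5)) = 232
q[-4,-3,3] = (-26 - (-474)) / (3 - (-4)) = 64
q[-3,3,5] = (414 - (-26)) / (5 - (-3)) = 55
q[-5,-4,-3,3] = (64 - 232) / (3 - (-5)) = -21
q[-4,-3,3,5] = (55 - 64) / (5 - (-4)) = -1
q[-5,-4,-3,3,5] = (-1 - (-21)) / (5 - (-5)) = 2
q(-2) = 1673 + (-938)·(3) + 232·(3)·(2) + (-21)·(3)·(2)·(1) + 2·(3)·(2)·(1)·(-5) = 65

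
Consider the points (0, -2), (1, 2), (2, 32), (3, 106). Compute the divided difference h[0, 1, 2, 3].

h[0,1] = (2 - (-2)) / (1 - 0) = 4
h[1,2] = (32 - 2) / (2 - 1) = 30
h[2,3] = (106 - 32) / (3 - 2) = 74
h[0,1,2] = (30 - 4) / (2 - 0) = 13
h[1,2,3] = (74 - 30) / (3 - 1) = 22
h[0,1,2,3] = (22 - 13) / (3 - 0) = 3

3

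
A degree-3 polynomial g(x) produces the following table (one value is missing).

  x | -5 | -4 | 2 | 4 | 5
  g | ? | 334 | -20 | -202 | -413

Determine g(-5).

The 4 known values determine g uniquely (degree ≤ 3).
L_0(-5) = (-7)·(-9)·(-10)/[(-6)·(-8)·(-9)] = 35/24
L_1(-5) = (-1)·(-9)·(-10)/[(6)·(-2)·(-3)] = -5/2
L_2(-5) = (-1)·(-7)·(-10)/[(8)·(2)·(-1)] = 35/8
L_3(-5) = (-1)·(-7)·(-9)/[(9)·(3)·(1)] = -7/3
Sum: 334·(35/24) + (-20)·(-5/2) + (-202)·(35/8) + (-413)·(-7/3) = 617

617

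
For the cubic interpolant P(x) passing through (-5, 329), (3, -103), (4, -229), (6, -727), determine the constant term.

Build the Lagrange basis polynomials:
L_0(x) = (x - 3)(x - 4)(x - 6) / [-792] = -(1/792)x^3 + (13/792)x^2 - (3/44)x + 1/11
L_1(x) = (x + 5)(x - 4)(x - 6) / [24] = (1/24)x^3 - (5/24)x^2 - (13/12)x + 5
L_2(x) = (x + 5)(x - 3)(x - 6) / [-18] = -(1/18)x^3 + (2/9)x^2 + (3/2)x - 5
L_3(x) = (x + 5)(x - 3)(x - 4) / [66] = (1/66)x^3 - (1/33)x^2 - (23/66)x + 10/11
P(x) = 329·L_0 + (-103)·L_1 + (-229)·L_2 + (-727)·L_3
Only the constant term is needed; take it from each L_i and combine:
329·(1/11) + (-103)·(5) + (-229)·(-5) + (-727)·(10/11) = -1

-1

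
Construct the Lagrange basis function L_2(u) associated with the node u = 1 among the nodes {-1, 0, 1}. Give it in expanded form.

L_2(u) = (u + 1)u / [(2)·(1)]
       = (u^2 + u) / (2)

L_2(u) = (1/2)u^2 + (1/2)u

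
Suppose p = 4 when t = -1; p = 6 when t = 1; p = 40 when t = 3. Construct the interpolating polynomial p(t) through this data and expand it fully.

p(t) = 4t^2 + t + 1

L_0(t) = (t - 1)(t - 3) / [8] = (1/8)t^2 - (1/2)t + 3/8
L_1(t) = (t + 1)(t - 3) / [-4] = -(1/4)t^2 + (1/2)t + 3/4
L_2(t) = (t + 1)(t - 1) / [8] = (1/8)t^2 - 1/8
p(t) = 4·L_0 + 6·L_1 + 40·L_2
  4·L_0(t) = (1/2)t^2 - 2t + 3/2
  6·L_1(t) = -(3/2)t^2 + 3t + 9/2
  40·L_2(t) = 5t^2 - 5
Adding term by term: 4t^2 + t + 1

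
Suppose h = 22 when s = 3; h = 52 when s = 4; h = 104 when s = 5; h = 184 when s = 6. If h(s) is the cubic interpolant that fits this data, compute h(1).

4

Evaluate each Lagrange basis at s = 1:
L_0(1) = (-3)·(-4)·(-5)/[(-1)·(-2)·(-3)] = 10
L_1(1) = (-2)·(-4)·(-5)/[(1)·(-1)·(-2)] = -20
L_2(1) = (-2)·(-3)·(-5)/[(2)·(1)·(-1)] = 15
L_3(1) = (-2)·(-3)·(-4)/[(3)·(2)·(1)] = -4
Sum: 22·(10) + 52·(-20) + 104·(15) + 184·(-4) = 4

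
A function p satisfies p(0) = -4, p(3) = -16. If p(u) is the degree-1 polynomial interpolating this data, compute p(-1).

Evaluate each Lagrange basis at u = -1:
L_0(-1) = (-4)/[(-3)] = 4/3
L_1(-1) = (-1)/[(3)] = -1/3
Sum: (-4)·(4/3) + (-16)·(-1/3) = 0

0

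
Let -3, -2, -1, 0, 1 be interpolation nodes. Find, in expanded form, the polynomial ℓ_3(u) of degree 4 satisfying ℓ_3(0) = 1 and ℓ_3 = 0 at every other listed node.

ℓ_3(u) = (u + 3)(u + 2)(u + 1)(u - 1) / [(3)·(2)·(1)·(-1)]
       = (u^4 + 5u^3 + 5u^2 - 5u - 6) / (-6)

ℓ_3(u) = -(1/6)u^4 - (5/6)u^3 - (5/6)u^2 + (5/6)u + 1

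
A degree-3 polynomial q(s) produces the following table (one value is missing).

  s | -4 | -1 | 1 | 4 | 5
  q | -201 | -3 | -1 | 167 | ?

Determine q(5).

The 4 known values determine q uniquely (degree ≤ 3).
Evaluate each Lagrange basis at s = 5:
L_0(5) = (6)·(4)·(1)/[(-3)·(-5)·(-8)] = -1/5
L_1(5) = (9)·(4)·(1)/[(3)·(-2)·(-5)] = 6/5
L_2(5) = (9)·(6)·(1)/[(5)·(2)·(-3)] = -9/5
L_3(5) = (9)·(6)·(4)/[(8)·(5)·(3)] = 9/5
Sum: (-201)·(-1/5) + (-3)·(6/5) + (-1)·(-9/5) + 167·(9/5) = 339

339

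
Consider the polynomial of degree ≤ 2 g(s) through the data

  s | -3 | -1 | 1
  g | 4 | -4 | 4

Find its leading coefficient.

2

The leading coefficient equals the top divided difference g[-3,-1,1].
g[-3,-1] = (-4 - 4) / (-1 - (-3)) = -4
g[-1,1] = (4 - (-4)) / (1 - (-1)) = 4
g[-3,-1,1] = (4 - (-4)) / (1 - (-3)) = 2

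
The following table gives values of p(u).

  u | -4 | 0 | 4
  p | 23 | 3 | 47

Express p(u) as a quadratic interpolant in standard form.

p(u) = 2u^2 + 3u + 3

Build the Lagrange basis polynomials:
L_0(u) = u(u - 4) / [32] = (1/32)u^2 - (1/8)u
L_1(u) = (u + 4)(u - 4) / [-16] = -(1/16)u^2 + 1
L_2(u) = (u + 4)u / [32] = (1/32)u^2 + (1/8)u
p(u) = 23·L_0 + 3·L_1 + 47·L_2
  23·L_0(u) = (23/32)u^2 - (23/8)u
  3·L_1(u) = -(3/16)u^2 + 3
  47·L_2(u) = (47/32)u^2 + (47/8)u
Adding term by term: 2u^2 + 3u + 3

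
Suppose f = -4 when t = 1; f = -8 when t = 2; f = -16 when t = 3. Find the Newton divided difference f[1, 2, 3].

-2

f[1,2] = (-8 - (-4)) / (2 - 1) = -4
f[2,3] = (-16 - (-8)) / (3 - 2) = -8
f[1,2,3] = (-8 - (-4)) / (3 - 1) = -2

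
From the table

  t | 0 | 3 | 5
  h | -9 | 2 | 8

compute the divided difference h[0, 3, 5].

-2/15

h[0,3] = (2 - (-9)) / (3 - 0) = 11/3
h[3,5] = (8 - 2) / (5 - 3) = 3
h[0,3,5] = (3 - 11/3) / (5 - 0) = -2/15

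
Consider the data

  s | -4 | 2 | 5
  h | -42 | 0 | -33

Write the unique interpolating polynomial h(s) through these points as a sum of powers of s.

Build the Lagrange basis polynomials:
L_0(s) = (s - 2)(s - 5) / [54] = (1/54)s^2 - (7/54)s + 5/27
L_1(s) = (s + 4)(s - 5) / [-18] = -(1/18)s^2 + (1/18)s + 10/9
L_2(s) = (s + 4)(s - 2) / [27] = (1/27)s^2 + (2/27)s - 8/27
h(s) = (-42)·L_0 + 0·L_1 + (-33)·L_2
  (-42)·L_0(s) = -(7/9)s^2 + (49/9)s - 70/9
  0·L_1(s) = 0
  (-33)·L_2(s) = -(11/9)s^2 - (22/9)s + 88/9
Adding term by term: -2s^2 + 3s + 2

h(s) = -2s^2 + 3s + 2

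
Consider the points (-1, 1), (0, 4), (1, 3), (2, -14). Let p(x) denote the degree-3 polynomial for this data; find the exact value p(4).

Using Newton's divided-difference form:
p[-1,0] = (4 - 1) / (0 - (-1)) = 3
p[0,1] = (3 - 4) / (1 - 0) = -1
p[1,2] = (-14 - 3) / (2 - 1) = -17
p[-1,0,1] = (-1 - 3) / (1 - (-1)) = -2
p[0,1,2] = (-17 - (-1)) / (2 - 0) = -8
p[-1,0,1,2] = (-8 - (-2)) / (2 - (-1)) = -2
p(4) = 1 + 3·(5) + (-2)·(5)·(4) + (-2)·(5)·(4)·(3) = -144

-144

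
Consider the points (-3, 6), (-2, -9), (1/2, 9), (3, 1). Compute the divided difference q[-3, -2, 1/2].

q[-3,-2] = (-9 - 6) / (-2 - (-3)) = -15
q[-2,1/2] = (9 - (-9)) / (1/2 - (-2)) = 36/5
q[-3,-2,1/2] = (36/5 - (-15)) / (1/2 - (-3)) = 222/35

222/35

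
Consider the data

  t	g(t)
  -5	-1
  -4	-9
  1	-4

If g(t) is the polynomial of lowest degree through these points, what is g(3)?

Evaluate each Lagrange basis at t = 3:
L_0(3) = (7)·(2)/[(-1)·(-6)] = 7/3
L_1(3) = (8)·(2)/[(1)·(-5)] = -16/5
L_2(3) = (8)·(7)/[(6)·(5)] = 28/15
Sum: (-1)·(7/3) + (-9)·(-16/5) + (-4)·(28/15) = 19

19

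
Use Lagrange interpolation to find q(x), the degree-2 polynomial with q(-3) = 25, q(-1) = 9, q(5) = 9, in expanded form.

q(x) = x^2 - 4x + 4

Build the Lagrange basis polynomials:
L_0(x) = (x + 1)(x - 5) / [16] = (1/16)x^2 - (1/4)x - 5/16
L_1(x) = (x + 3)(x - 5) / [-12] = -(1/12)x^2 + (1/6)x + 5/4
L_2(x) = (x + 3)(x + 1) / [48] = (1/48)x^2 + (1/12)x + 1/16
q(x) = 25·L_0 + 9·L_1 + 9·L_2
  25·L_0(x) = (25/16)x^2 - (25/4)x - 125/16
  9·L_1(x) = -(3/4)x^2 + (3/2)x + 45/4
  9·L_2(x) = (3/16)x^2 + (3/4)x + 9/16
Adding term by term: x^2 - 4x + 4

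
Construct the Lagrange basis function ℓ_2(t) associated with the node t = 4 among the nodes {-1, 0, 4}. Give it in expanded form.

ℓ_2(t) = (1/20)t^2 + (1/20)t

ℓ_2(t) = (t + 1)t / [(5)·(4)]
       = (t^2 + t) / (20)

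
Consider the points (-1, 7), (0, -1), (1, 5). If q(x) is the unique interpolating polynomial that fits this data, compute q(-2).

29

L_0(-2) = (-2)·(-3)/[(-1)·(-2)] = 3
L_1(-2) = (-1)·(-3)/[(1)·(-1)] = -3
L_2(-2) = (-1)·(-2)/[(2)·(1)] = 1
Sum: 7·(3) + (-1)·(-3) + 5·(1) = 29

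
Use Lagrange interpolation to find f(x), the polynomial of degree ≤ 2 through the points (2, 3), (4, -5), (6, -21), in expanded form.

f(x) = -x^2 + 2x + 3

Build the Lagrange basis polynomials:
L_0(x) = (x - 4)(x - 6) / [8] = (1/8)x^2 - (5/4)x + 3
L_1(x) = (x - 2)(x - 6) / [-4] = -(1/4)x^2 + 2x - 3
L_2(x) = (x - 2)(x - 4) / [8] = (1/8)x^2 - (3/4)x + 1
f(x) = 3·L_0 + (-5)·L_1 + (-21)·L_2
  3·L_0(x) = (3/8)x^2 - (15/4)x + 9
  (-5)·L_1(x) = (5/4)x^2 - 10x + 15
  (-21)·L_2(x) = -(21/8)x^2 + (63/4)x - 21
Adding term by term: -x^2 + 2x + 3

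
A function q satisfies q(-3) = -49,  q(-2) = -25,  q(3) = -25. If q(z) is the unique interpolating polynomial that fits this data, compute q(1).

Evaluate each Lagrange basis at z = 1:
L_0(1) = (3)·(-2)/[(-1)·(-6)] = -1
L_1(1) = (4)·(-2)/[(1)·(-5)] = 8/5
L_2(1) = (4)·(3)/[(6)·(5)] = 2/5
Sum: (-49)·(-1) + (-25)·(8/5) + (-25)·(2/5) = -1

-1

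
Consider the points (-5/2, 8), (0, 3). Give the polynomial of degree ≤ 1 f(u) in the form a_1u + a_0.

f(u) = -2u + 3

Build the Lagrange basis polynomials:
L_0(u) = u / [-5/2] = -(2/5)u
L_1(u) = (u + 5/2) / [5/2] = (2/5)u + 1
f(u) = 8·L_0 + 3·L_1
  8·L_0(u) = -(16/5)u
  3·L_1(u) = (6/5)u + 3
Adding term by term: -2u + 3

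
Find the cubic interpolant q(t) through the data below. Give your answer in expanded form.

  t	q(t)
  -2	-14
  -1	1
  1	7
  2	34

q(t) = 3t^3 + 2t^2 + 2

L_0(t) = (t + 1)(t - 1)(t - 2) / [-12] = -(1/12)t^3 + (1/6)t^2 + (1/12)t - 1/6
L_1(t) = (t + 2)(t - 1)(t - 2) / [6] = (1/6)t^3 - (1/6)t^2 - (2/3)t + 2/3
L_2(t) = (t + 2)(t + 1)(t - 2) / [-6] = -(1/6)t^3 - (1/6)t^2 + (2/3)t + 2/3
L_3(t) = (t + 2)(t + 1)(t - 1) / [12] = (1/12)t^3 + (1/6)t^2 - (1/12)t - 1/6
q(t) = (-14)·L_0 + 1·L_1 + 7·L_2 + 34·L_3
  (-14)·L_0(t) = (7/6)t^3 - (7/3)t^2 - (7/6)t + 7/3
  1·L_1(t) = (1/6)t^3 - (1/6)t^2 - (2/3)t + 2/3
  7·L_2(t) = -(7/6)t^3 - (7/6)t^2 + (14/3)t + 14/3
  34·L_3(t) = (17/6)t^3 + (17/3)t^2 - (17/6)t - 17/3
Adding term by term: 3t^3 + 2t^2 + 2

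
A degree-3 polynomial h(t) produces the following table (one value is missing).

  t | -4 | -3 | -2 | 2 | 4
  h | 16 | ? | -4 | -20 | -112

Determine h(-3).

0

The 4 known values determine h uniquely (degree ≤ 3).
L_0(-3) = (-1)·(-5)·(-7)/[(-2)·(-6)·(-8)] = 35/96
L_1(-3) = (1)·(-5)·(-7)/[(2)·(-4)·(-6)] = 35/48
L_2(-3) = (1)·(-1)·(-7)/[(6)·(4)·(-2)] = -7/48
L_3(-3) = (1)·(-1)·(-5)/[(8)·(6)·(2)] = 5/96
Sum: 16·(35/96) + (-4)·(35/48) + (-20)·(-7/48) + (-112)·(5/96) = 0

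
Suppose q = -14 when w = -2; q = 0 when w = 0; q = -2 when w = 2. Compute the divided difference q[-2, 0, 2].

q[-2,0] = (0 - (-14)) / (0 - (-2)) = 7
q[0,2] = (-2 - 0) / (2 - 0) = -1
q[-2,0,2] = (-1 - 7) / (2 - (-2)) = -2

-2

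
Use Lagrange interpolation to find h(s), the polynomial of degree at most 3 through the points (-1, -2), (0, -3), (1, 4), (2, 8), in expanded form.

h(s) = -(11/6)s^3 + 4s^2 + (29/6)s - 3

L_0(s) = s(s - 1)(s - 2) / [-6] = -(1/6)s^3 + (1/2)s^2 - (1/3)s
L_1(s) = (s + 1)(s - 1)(s - 2) / [2] = (1/2)s^3 - s^2 - (1/2)s + 1
L_2(s) = (s + 1)s(s - 2) / [-2] = -(1/2)s^3 + (1/2)s^2 + s
L_3(s) = (s + 1)s(s - 1) / [6] = (1/6)s^3 - (1/6)s
h(s) = (-2)·L_0 + (-3)·L_1 + 4·L_2 + 8·L_3
  (-2)·L_0(s) = (1/3)s^3 - s^2 + (2/3)s
  (-3)·L_1(s) = -(3/2)s^3 + 3s^2 + (3/2)s - 3
  4·L_2(s) = -2s^3 + 2s^2 + 4s
  8·L_3(s) = (4/3)s^3 - (4/3)s
Adding term by term: -(11/6)s^3 + 4s^2 + (29/6)s - 3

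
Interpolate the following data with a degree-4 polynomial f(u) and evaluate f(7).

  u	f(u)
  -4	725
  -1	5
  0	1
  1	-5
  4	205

Evaluate each Lagrange basis at u = 7:
L_0(7) = (8)·(7)·(6)·(3)/[(-3)·(-4)·(-5)·(-8)] = 21/10
L_1(7) = (11)·(7)·(6)·(3)/[(3)·(-1)·(-2)·(-5)] = -231/5
L_2(7) = (11)·(8)·(6)·(3)/[(4)·(1)·(-1)·(-4)] = 99
L_3(7) = (11)·(8)·(7)·(3)/[(5)·(2)·(1)·(-3)] = -308/5
L_4(7) = (11)·(8)·(7)·(6)/[(8)·(5)·(4)·(3)] = 77/10
Sum: 725·(21/10) + 5·(-231/5) + 1·(99) + (-5)·(-308/5) + 205·(77/10) = 3277

3277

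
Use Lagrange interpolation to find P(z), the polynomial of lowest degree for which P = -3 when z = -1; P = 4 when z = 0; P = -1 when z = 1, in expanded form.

P(z) = -6z^2 + z + 4

Build the Lagrange basis polynomials:
L_0(z) = z(z - 1) / [2] = (1/2)z^2 - (1/2)z
L_1(z) = (z + 1)(z - 1) / [-1] = -z^2 + 1
L_2(z) = (z + 1)z / [2] = (1/2)z^2 + (1/2)z
P(z) = (-3)·L_0 + 4·L_1 + (-1)·L_2
  (-3)·L_0(z) = -(3/2)z^2 + (3/2)z
  4·L_1(z) = -4z^2 + 4
  (-1)·L_2(z) = -(1/2)z^2 - (1/2)z
Adding term by term: -6z^2 + z + 4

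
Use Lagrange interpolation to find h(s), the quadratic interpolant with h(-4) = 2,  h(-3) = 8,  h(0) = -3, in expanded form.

h(s) = -(29/12)s^2 - (131/12)s - 3

Build the Lagrange basis polynomials:
L_0(s) = (s + 3)s / [4] = (1/4)s^2 + (3/4)s
L_1(s) = (s + 4)s / [-3] = -(1/3)s^2 - (4/3)s
L_2(s) = (s + 4)(s + 3) / [12] = (1/12)s^2 + (7/12)s + 1
h(s) = 2·L_0 + 8·L_1 + (-3)·L_2
  2·L_0(s) = (1/2)s^2 + (3/2)s
  8·L_1(s) = -(8/3)s^2 - (32/3)s
  (-3)·L_2(s) = -(1/4)s^2 - (7/4)s - 3
Adding term by term: -(29/12)s^2 - (131/12)s - 3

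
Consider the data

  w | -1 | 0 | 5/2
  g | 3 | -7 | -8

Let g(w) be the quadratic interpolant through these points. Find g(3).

-143/35

L_0(3) = (3)·(1/2)/[(-1)·(-7/2)] = 3/7
L_1(3) = (4)·(1/2)/[(1)·(-5/2)] = -4/5
L_2(3) = (4)·(3)/[(7/2)·(5/2)] = 48/35
Sum: 3·(3/7) + (-7)·(-4/5) + (-8)·(48/35) = -143/35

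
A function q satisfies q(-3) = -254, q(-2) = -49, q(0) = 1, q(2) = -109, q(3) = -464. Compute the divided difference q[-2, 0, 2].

-20

q[-2,0] = (1 - (-49)) / (0 - (-2)) = 25
q[0,2] = (-109 - 1) / (2 - 0) = -55
q[-2,0,2] = (-55 - 25) / (2 - (-2)) = -20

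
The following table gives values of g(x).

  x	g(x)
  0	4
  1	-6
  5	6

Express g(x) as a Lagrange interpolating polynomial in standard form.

g(x) = (13/5)x^2 - (63/5)x + 4

Build the Lagrange basis polynomials:
L_0(x) = (x - 1)(x - 5) / [5] = (1/5)x^2 - (6/5)x + 1
L_1(x) = x(x - 5) / [-4] = -(1/4)x^2 + (5/4)x
L_2(x) = x(x - 1) / [20] = (1/20)x^2 - (1/20)x
g(x) = 4·L_0 + (-6)·L_1 + 6·L_2
  4·L_0(x) = (4/5)x^2 - (24/5)x + 4
  (-6)·L_1(x) = (3/2)x^2 - (15/2)x
  6·L_2(x) = (3/10)x^2 - (3/10)x
Adding term by term: (13/5)x^2 - (63/5)x + 4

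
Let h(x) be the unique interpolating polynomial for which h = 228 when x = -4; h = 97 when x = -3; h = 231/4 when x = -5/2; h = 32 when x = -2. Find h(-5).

449

Evaluate each Lagrange basis at x = -5:
L_0(-5) = (-2)·(-5/2)·(-3)/[(-1)·(-3/2)·(-2)] = 5
L_1(-5) = (-1)·(-5/2)·(-3)/[(1)·(-1/2)·(-1)] = -15
L_2(-5) = (-1)·(-2)·(-3)/[(3/2)·(1/2)·(-1/2)] = 16
L_3(-5) = (-1)·(-2)·(-5/2)/[(2)·(1)·(1/2)] = -5
Sum: 228·(5) + 97·(-15) + 231/4·(16) + 32·(-5) = 449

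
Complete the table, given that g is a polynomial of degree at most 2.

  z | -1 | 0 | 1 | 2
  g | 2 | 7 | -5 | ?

-34

The 3 known values determine g uniquely (degree ≤ 2).
Evaluate each Lagrange basis at z = 2:
L_0(2) = (2)·(1)/[(-1)·(-2)] = 1
L_1(2) = (3)·(1)/[(1)·(-1)] = -3
L_2(2) = (3)·(2)/[(2)·(1)] = 3
Sum: 2·(1) + 7·(-3) + (-5)·(3) = -34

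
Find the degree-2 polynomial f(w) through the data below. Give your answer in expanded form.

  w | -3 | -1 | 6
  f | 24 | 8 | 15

f(w) = w^2 - 4w + 3

Build the Lagrange basis polynomials:
L_0(w) = (w + 1)(w - 6) / [18] = (1/18)w^2 - (5/18)w - 1/3
L_1(w) = (w + 3)(w - 6) / [-14] = -(1/14)w^2 + (3/14)w + 9/7
L_2(w) = (w + 3)(w + 1) / [63] = (1/63)w^2 + (4/63)w + 1/21
f(w) = 24·L_0 + 8·L_1 + 15·L_2
  24·L_0(w) = (4/3)w^2 - (20/3)w - 8
  8·L_1(w) = -(4/7)w^2 + (12/7)w + 72/7
  15·L_2(w) = (5/21)w^2 + (20/21)w + 5/7
Adding term by term: w^2 - 4w + 3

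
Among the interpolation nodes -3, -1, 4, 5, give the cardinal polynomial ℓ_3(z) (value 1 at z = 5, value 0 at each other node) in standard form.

ℓ_3(z) = (z + 3)(z + 1)(z - 4) / [(8)·(6)·(1)]
       = (z^3 - 13z - 12) / (48)

ℓ_3(z) = (1/48)z^3 - (13/48)z - 1/4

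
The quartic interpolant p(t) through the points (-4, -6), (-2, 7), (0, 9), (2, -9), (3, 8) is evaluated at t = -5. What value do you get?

45/2

L_0(-5) = (-3)·(-5)·(-7)·(-8)/[(-2)·(-4)·(-6)·(-7)] = 5/2
L_1(-5) = (-1)·(-5)·(-7)·(-8)/[(2)·(-2)·(-4)·(-5)] = -7/2
L_2(-5) = (-1)·(-3)·(-7)·(-8)/[(4)·(2)·(-2)·(-3)] = 7/2
L_3(-5) = (-1)·(-3)·(-5)·(-8)/[(6)·(4)·(2)·(-1)] = -5/2
L_4(-5) = (-1)·(-3)·(-5)·(-7)/[(7)·(5)·(3)·(1)] = 1
Sum: (-6)·(5/2) + 7·(-7/2) + 9·(7/2) + (-9)·(-5/2) + 8·(1) = 45/2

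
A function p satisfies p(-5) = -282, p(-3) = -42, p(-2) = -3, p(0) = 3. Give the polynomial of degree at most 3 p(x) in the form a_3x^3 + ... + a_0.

p(x) = 3x^3 + 3x^2 - 3x + 3

Newton's divided differences:
p[-5,-3] = (-42 - (-282)) / (-3 - (-5)) = 120
p[-3,-2] = (-3 - (-42)) / (-2 - (-3)) = 39
p[-2,0] = (3 - (-3)) / (0 - (-2)) = 3
p[-5,-3,-2] = (39 - 120) / (-2 - (-5)) = -27
p[-3,-2,0] = (3 - 39) / (0 - (-3)) = -12
p[-5,-3,-2,0] = (-12 - (-27)) / (0 - (-5)) = 3
p(x) = -282 + 120·(x + 5) + (-27)·(x + 5)(x + 3) + 3·(x + 5)(x + 3)(x + 2)
Expanding: p(x) = 3x^3 + 3x^2 - 3x + 3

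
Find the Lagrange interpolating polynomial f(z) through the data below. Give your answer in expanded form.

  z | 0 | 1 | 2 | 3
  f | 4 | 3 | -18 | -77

f(z) = -3z^3 - z^2 + 3z + 4

L_0(z) = (z - 1)(z - 2)(z - 3) / [-6] = -(1/6)z^3 + z^2 - (11/6)z + 1
L_1(z) = z(z - 2)(z - 3) / [2] = (1/2)z^3 - (5/2)z^2 + 3z
L_2(z) = z(z - 1)(z - 3) / [-2] = -(1/2)z^3 + 2z^2 - (3/2)z
L_3(z) = z(z - 1)(z - 2) / [6] = (1/6)z^3 - (1/2)z^2 + (1/3)z
f(z) = 4·L_0 + 3·L_1 + (-18)·L_2 + (-77)·L_3
  4·L_0(z) = -(2/3)z^3 + 4z^2 - (22/3)z + 4
  3·L_1(z) = (3/2)z^3 - (15/2)z^2 + 9z
  (-18)·L_2(z) = 9z^3 - 36z^2 + 27z
  (-77)·L_3(z) = -(77/6)z^3 + (77/2)z^2 - (77/3)z
Adding term by term: -3z^3 - z^2 + 3z + 4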